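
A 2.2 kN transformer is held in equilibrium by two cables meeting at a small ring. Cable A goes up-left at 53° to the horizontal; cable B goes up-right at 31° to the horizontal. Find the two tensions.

T_A = 1.896 kN, T_B = 1.331 kN

ΣF_x = 0: −T_A·cos53° + T_B·cos31° = 0 → T_B = 0.702098·T_A.
ΣF_y = 0: T_A·sin53° + T_B·sin31° = 2.2.
Substitute: T_A·(0.798636 + 0.702098·0.515038) = 2.2 → T_A = 1.89615 ≈ 1.896 kN.
Then T_B = 0.702098 × 1.89615 = 1.331 kN.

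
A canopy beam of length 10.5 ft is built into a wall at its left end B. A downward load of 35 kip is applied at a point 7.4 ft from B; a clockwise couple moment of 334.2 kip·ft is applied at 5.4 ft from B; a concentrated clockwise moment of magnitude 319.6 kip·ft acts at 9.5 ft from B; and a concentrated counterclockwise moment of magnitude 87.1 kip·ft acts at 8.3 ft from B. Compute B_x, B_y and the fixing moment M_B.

B_x = 0, B_y = 35.00 kip, M_B = 825.7 kip·ft

ΣF_x = 0: B_x = 0.
ΣF_y = 0: B_y − 35 = 0 → B_y = 35.00 kip.
ΣM about B: M_B − 35·7.4 − 334.2 − 319.6 + 87.1 = 0 → M_B = 825.7 kip·ft.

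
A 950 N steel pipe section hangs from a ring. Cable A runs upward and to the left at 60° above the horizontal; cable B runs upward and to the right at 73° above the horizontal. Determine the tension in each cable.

ΣF_x = 0: −T_A·cos60° + T_B·cos73° = 0 → T_B = 1.71015·T_A.
ΣF_y = 0: T_A·sin60° + T_B·sin73° = 950.
Substitute: T_A·(0.866025 + 1.71015·0.956305) = 950 → T_A = 379.78 ≈ 379.8 N.
Then T_B = 1.71015 × 379.78 = 649.5 N.

T_A = 379.8 N, T_B = 649.5 N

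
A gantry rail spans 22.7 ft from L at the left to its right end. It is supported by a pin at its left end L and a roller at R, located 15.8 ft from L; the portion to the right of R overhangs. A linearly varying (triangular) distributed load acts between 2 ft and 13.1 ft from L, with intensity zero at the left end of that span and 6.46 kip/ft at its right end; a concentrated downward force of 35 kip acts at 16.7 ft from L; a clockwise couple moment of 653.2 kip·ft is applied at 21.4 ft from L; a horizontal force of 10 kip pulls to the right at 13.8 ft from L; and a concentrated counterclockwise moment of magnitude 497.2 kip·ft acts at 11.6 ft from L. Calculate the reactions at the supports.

L_x = -10.00 kip, L_y = 2.656 kip, R_y = 68.20 kip

Resultant of the triangular load: ½ × 6.46 × 11.1 = 35.853 kip, acting at 9.4 ft from L (one-third of the span from the peak).
Moments about L: R_y·15.8 − (½·6.46·11.1)·9.4 − 35·16.7 − 653.2 + 497.2 = 0 → R_y = 1077.5182/15.8 = 68.1974 ≈ 68.20 kip.
ΣF_y = 0: L_y + 68.1974 − ½·6.46·11.1 − 35 = 0 → L_y = 2.656 kip.
ΣF_x = 0: L_x + 10 = 0 → L_x = -10.00 kip.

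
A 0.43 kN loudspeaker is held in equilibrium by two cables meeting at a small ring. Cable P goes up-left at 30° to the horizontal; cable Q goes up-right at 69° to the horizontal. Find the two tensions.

ΣF_x = 0: −T_P·cos30° + T_Q·cos69° = 0 → T_Q = 2.41658·T_P.
ΣF_y = 0: T_P·sin30° + T_Q·sin69° = 0.43.
Substitute: T_P·(0.5 + 2.41658·0.93358) = 0.43 → T_P = 0.156019 ≈ 0.1560 kN.
Then T_Q = 2.41658 × 0.156019 = 0.3770 kN.

T_P = 0.1560 kN, T_Q = 0.3770 kN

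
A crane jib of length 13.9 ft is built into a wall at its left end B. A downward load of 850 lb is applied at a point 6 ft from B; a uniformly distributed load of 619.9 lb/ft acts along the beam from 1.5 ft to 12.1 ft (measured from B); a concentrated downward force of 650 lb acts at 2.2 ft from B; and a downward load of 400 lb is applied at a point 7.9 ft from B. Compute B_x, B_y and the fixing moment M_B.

B_x = 0, B_y = 8471 lb, M_B = 54370 lb·ft

Resultant of the distributed load: 619.9 × 10.6 = 6570.94 lb at 6.8 ft from B.
ΣF_x = 0: B_x = 0.
ΣF_y = 0: B_y − 850 − 619.9·10.6 − 650 − 400 = 0 → B_y = 8471 lb.
ΣM about B: M_B − 850·6 − (619.9·10.6)·6.8 − 650·2.2 − 400·7.9 = 0 → M_B = 54370 lb·ft.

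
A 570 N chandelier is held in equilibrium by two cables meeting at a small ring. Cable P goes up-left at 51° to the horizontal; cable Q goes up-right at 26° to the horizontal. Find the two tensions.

T_P = 525.8 N, T_Q = 368.1 N

ΣF_x = 0: −T_P·cos51° + T_Q·cos26° = 0 → T_Q = 0.700183·T_P.
ΣF_y = 0: T_P·sin51° + T_Q·sin26° = 570.
Substitute: T_P·(0.777146 + 0.700183·0.438371) = 570 → T_P = 525.789 ≈ 525.8 N.
Then T_Q = 0.700183 × 525.789 = 368.1 N.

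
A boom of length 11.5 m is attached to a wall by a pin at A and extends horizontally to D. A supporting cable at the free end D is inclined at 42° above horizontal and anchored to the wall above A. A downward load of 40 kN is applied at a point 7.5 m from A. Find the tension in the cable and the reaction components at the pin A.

ΣM about A: T·sin42°·11.5 − 40·7.5 = 0 → T = 300/(11.5·0.669131) = 38.9863 ≈ 38.99 kN.
ΣF_x = 0: A_x − T·cos42° = 0 → A_x = 38.9863 × 0.743145 = 28.97 kN.
ΣF_y = 0: A_y + T·sin42° − 40 = 0 → A_y = 40 − 38.9863 × 0.669131 = 13.91 kN.

T = 38.99 kN, A_x = 28.97 kN, A_y = 13.91 kN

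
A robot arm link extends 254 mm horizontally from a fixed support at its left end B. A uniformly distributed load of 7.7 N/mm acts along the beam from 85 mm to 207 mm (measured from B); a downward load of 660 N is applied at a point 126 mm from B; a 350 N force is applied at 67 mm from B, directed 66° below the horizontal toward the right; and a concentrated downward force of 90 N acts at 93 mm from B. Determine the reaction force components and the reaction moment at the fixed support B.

B_x = -142.4 N, B_y = 2009 N, M_B = 250100 N·mm

Resultant of the distributed load: 7.7 × 122 = 939.4 N at 146 mm from B.
ΣF_x = 0: B_x + 350·cos66° = 0 → B_x = -142.4 N.
ΣF_y = 0: B_y − 7.7·122 − 660 − 350·sin66° − 90 = 0 → B_y = 2009 N.
ΣM about B: M_B − (7.7·122)·146 − 660·126 − 350·sin66°·67 − 90·93 = 0 → M_B = 250100 N·mm.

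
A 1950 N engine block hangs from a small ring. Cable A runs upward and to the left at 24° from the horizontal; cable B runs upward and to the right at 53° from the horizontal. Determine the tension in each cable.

T_A = 1204 N, T_B = 1828 N

ΣF_x = 0: −T_A·cos24° + T_B·cos53° = 0 → T_B = 1.51798·T_A.
ΣF_y = 0: T_A·sin24° + T_B·sin53° = 1950.
Substitute: T_A·(0.406737 + 1.51798·0.798636) = 1950 → T_A = 1204.41 ≈ 1204 N.
Then T_B = 1.51798 × 1204.41 = 1828 N.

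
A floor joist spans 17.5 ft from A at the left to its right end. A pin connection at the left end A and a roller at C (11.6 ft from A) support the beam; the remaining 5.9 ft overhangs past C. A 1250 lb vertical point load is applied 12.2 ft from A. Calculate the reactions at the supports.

Taking moments about A: C_y·11.6 − 1250·12.2 = 0 → C_y = 15250/11.6 = 1314.66 ≈ 1315 lb.
ΣF_y = 0: A_y + 1314.66 − 1250 = 0 → A_y = -64.66 lb.
ΣF_x = 0: no horizontal applied forces, so A_x = 0.

A_x = 0, A_y = -64.66 lb, C_y = 1315 lb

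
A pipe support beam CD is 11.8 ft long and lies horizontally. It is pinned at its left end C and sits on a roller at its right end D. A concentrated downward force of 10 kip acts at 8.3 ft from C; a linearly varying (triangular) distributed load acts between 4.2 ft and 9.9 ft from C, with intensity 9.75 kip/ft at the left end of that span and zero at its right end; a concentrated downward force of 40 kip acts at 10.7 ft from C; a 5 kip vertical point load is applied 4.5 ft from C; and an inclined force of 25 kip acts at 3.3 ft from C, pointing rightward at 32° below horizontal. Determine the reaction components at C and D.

C_x = -21.20 kip, C_y = 32.75 kip, D_y = 63.28 kip

Resultant of the triangular load: ½ × 9.75 × 5.7 = 27.7875 kip, acting at 6.1 ft from C (one-third of the span from the peak).
Moments about C: D_y·11.8 − 10·8.3 − (½·9.75·5.7)·6.1 − 40·10.7 − 5·4.5 − 25·sin32°·3.3 = 0 → D_y = 746.722/11.8 = 63.2815 ≈ 63.28 kip.
ΣF_y = 0: C_y + 63.2815 − 10 − ½·9.75·5.7 − 40 − 5 − 25·sin32° = 0 → C_y = 32.75 kip.
ΣF_x = 0: C_x + 25·cos32° = 0 → C_x = -21.20 kip.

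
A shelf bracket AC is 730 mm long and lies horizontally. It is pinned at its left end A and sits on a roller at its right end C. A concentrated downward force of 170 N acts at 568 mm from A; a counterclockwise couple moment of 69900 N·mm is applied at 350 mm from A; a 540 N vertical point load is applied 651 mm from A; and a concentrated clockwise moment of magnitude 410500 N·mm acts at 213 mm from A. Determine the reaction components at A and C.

Taking moments about A: C_y·730 − 170·568 + 69900 − 540·651 − 410500 = 0 → C_y = 788700/730 = 1080.41 ≈ 1080 N.
ΣF_y = 0: A_y + 1080.41 − 170 − 540 = 0 → A_y = -370.4 N.
ΣF_x = 0: no horizontal applied forces, so A_x = 0.

A_x = 0, A_y = -370.4 N, C_y = 1080 N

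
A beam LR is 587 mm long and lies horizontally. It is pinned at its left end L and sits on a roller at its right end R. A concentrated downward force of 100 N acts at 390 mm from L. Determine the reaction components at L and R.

L_x = 0, L_y = 33.56 N, R_y = 66.44 N

ΣM about L: R_y·587 − 100·390 = 0 → R_y = 39000/587 = 66.4395 ≈ 66.44 N.
ΣF_y = 0: L_y + 66.4395 − 100 = 0 → L_y = 33.56 N.
ΣF_x = 0: no horizontal applied forces, so L_x = 0.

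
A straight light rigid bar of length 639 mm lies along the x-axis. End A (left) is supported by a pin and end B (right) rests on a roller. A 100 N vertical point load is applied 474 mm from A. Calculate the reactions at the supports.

Moments about A: B_y·639 − 100·474 = 0 → B_y = 47400/639 = 74.1784 ≈ 74.18 N.
ΣF_y = 0: A_y + 74.1784 − 100 = 0 → A_y = 25.82 N.
ΣF_x = 0: no horizontal applied forces, so A_x = 0.

A_x = 0, A_y = 25.82 N, B_y = 74.18 N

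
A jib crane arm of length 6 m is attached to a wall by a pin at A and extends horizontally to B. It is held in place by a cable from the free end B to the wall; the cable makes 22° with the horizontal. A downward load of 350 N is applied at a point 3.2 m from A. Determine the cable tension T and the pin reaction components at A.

T = 498.3 N, A_x = 462.0 N, A_y = 163.3 N

ΣM about A: T·sin22°·6 − 350·3.2 = 0 → T = 1120/(6·0.374607) = 498.3 N.
ΣF_x = 0: A_x − T·cos22° = 0 → A_x = 498.3 × 0.927184 = 462.0 N.
ΣF_y = 0: A_y + T·sin22° − 350 = 0 → A_y = 350 − 498.3 × 0.374607 = 163.3 N.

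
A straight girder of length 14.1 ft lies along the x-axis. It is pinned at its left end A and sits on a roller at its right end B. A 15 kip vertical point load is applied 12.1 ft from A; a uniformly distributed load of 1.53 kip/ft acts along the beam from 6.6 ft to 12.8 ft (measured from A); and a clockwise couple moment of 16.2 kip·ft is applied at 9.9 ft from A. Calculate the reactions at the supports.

A_x = 0, A_y = 3.939 kip, B_y = 20.55 kip

Resultant of the distributed load: 1.53 × 6.2 = 9.486 kip at 9.7 ft from A.
Moments about A: B_y·14.1 − 15·12.1 − (1.53·6.2)·9.7 − 16.2 = 0 → B_y = 289.7142/14.1 = 20.5471 ≈ 20.55 kip.
ΣF_y = 0: A_y + 20.5471 − 15 − 1.53·6.2 = 0 → A_y = 3.939 kip.
ΣF_x = 0: no horizontal applied forces, so A_x = 0.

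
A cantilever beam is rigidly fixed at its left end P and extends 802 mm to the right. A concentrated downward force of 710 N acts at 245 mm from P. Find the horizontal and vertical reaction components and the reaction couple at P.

P_x = 0, P_y = 710.0 N, M_P = 174000 N·mm

ΣF_x = 0: P_x = 0.
ΣF_y = 0: P_y − 710 = 0 → P_y = 710.0 N.
ΣM about P: M_P − 710·245 = 0 → M_P = 174000 N·mm.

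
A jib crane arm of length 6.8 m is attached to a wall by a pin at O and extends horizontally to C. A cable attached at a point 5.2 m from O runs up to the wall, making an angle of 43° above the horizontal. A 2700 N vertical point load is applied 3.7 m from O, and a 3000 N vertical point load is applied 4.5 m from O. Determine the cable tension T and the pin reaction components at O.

ΣM about O: T·sin43°·5.2 − 2700·3.7 − 3000·4.5 = 0 → T = 23490/(5.2·0.681998) = 6623.64 ≈ 6624 N.
ΣF_x = 0: O_x − T·cos43° = 0 → O_x = 6623.64 × 0.731354 = 4844 N.
ΣF_y = 0: O_y + T·sin43° − 2700 − 3000 = 0 → O_y = 5700 − 6623.64 × 0.681998 = 1183 N.

T = 6624 N, O_x = 4844 N, O_y = 1183 N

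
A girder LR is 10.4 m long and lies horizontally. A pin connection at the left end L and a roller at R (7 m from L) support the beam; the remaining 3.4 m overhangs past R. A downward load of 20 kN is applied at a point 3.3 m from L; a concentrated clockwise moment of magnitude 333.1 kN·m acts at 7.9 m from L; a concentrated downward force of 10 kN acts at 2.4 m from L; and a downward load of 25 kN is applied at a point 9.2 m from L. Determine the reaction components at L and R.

Taking moments about L: R_y·7 − 20·3.3 − 333.1 − 10·2.4 − 25·9.2 = 0 → R_y = 653.1/7 = 93.30 kN.
ΣF_y = 0: L_y + 93.3 − 20 − 10 − 25 = 0 → L_y = -38.30 kN.
ΣF_x = 0: no horizontal applied forces, so L_x = 0.

L_x = 0, L_y = -38.30 kN, R_y = 93.30 kN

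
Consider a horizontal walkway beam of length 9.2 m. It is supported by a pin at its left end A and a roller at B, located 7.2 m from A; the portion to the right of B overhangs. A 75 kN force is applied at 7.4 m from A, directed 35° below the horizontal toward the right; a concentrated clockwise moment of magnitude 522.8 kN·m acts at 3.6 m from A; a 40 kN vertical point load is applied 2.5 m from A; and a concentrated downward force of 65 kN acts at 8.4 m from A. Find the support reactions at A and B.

A_x = -61.44 kN, A_y = -58.53 kN, B_y = 206.5 kN

Taking moments about A: B_y·7.2 − 75·sin35°·7.4 − 522.8 − 40·2.5 − 65·8.4 = 0 → B_y = 1487.13/7.2 = 206.546 ≈ 206.5 kN.
ΣF_y = 0: A_y + 206.546 − 75·sin35° − 40 − 65 = 0 → A_y = -58.53 kN.
ΣF_x = 0: A_x + 75·cos35° = 0 → A_x = -61.44 kN.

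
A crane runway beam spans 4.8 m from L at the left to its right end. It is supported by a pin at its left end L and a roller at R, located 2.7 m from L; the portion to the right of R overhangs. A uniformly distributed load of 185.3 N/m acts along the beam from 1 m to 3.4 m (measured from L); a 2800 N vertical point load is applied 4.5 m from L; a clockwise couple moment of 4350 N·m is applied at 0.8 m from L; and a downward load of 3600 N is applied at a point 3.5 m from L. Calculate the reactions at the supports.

Resultant of the distributed load: 185.3 × 2.4 = 444.72 N at 2.2 m from L.
Moments about L: R_y·2.7 − (185.3·2.4)·2.2 − 2800·4.5 − 4350 − 3600·3.5 = 0 → R_y = 30528.384/2.7 = 11306.8 ≈ 11310 N.
ΣF_y = 0: L_y + 11306.8 − 185.3·2.4 − 2800 − 3600 = 0 → L_y = -4462 N.
ΣF_x = 0: no horizontal applied forces, so L_x = 0.

L_x = 0, L_y = -4462 N, R_y = 11310 N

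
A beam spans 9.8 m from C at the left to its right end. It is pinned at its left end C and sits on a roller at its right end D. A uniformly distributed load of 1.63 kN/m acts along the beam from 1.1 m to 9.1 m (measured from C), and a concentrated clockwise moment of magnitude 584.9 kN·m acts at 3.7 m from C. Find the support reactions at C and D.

C_x = 0, C_y = -53.43 kN, D_y = 66.47 kN

Resultant of the distributed load: 1.63 × 8 = 13.04 kN at 5.1 m from C.
Taking moments about C: D_y·9.8 − (1.63·8)·5.1 − 584.9 = 0 → D_y = 651.404/9.8 = 66.4698 ≈ 66.47 kN.
ΣF_y = 0: C_y + 66.4698 − 1.63·8 = 0 → C_y = -53.43 kN.
ΣF_x = 0: no horizontal applied forces, so C_x = 0.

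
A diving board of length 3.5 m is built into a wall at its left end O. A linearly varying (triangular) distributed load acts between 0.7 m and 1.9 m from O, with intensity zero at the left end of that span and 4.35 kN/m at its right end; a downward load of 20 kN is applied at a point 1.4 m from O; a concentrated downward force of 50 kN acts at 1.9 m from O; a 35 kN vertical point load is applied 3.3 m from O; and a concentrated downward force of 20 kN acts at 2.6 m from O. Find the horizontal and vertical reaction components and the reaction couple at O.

O_x = 0, O_y = 127.6 kN, M_O = 294.4 kN·m

Resultant of the triangular load: ½ × 4.35 × 1.2 = 2.61 kN, acting at 1.5 m from O (one-third of the span from the peak).
ΣF_x = 0: O_x = 0.
ΣF_y = 0: O_y − ½·4.35·1.2 − 20 − 50 − 35 − 20 = 0 → O_y = 127.6 kN.
ΣM about O: M_O − (½·4.35·1.2)·1.5 − 20·1.4 − 50·1.9 − 35·3.3 − 20·2.6 = 0 → M_O = 294.4 kN·m.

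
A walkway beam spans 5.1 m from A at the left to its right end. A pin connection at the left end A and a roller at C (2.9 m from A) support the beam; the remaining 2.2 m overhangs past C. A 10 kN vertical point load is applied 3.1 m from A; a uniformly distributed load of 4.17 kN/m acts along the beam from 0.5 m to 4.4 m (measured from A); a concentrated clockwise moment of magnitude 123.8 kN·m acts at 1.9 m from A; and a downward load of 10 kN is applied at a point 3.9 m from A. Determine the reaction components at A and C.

A_x = 0, A_y = -44.30 kN, C_y = 80.57 kN

Resultant of the distributed load: 4.17 × 3.9 = 16.263 kN at 2.45 m from A.
Taking moments about A: C_y·2.9 − 10·3.1 − (4.17·3.9)·2.45 − 123.8 − 10·3.9 = 0 → C_y = 233.64435/2.9 = 80.567 ≈ 80.57 kN.
ΣF_y = 0: A_y + 80.567 − 10 − 4.17·3.9 − 10 = 0 → A_y = -44.30 kN.
ΣF_x = 0: no horizontal applied forces, so A_x = 0.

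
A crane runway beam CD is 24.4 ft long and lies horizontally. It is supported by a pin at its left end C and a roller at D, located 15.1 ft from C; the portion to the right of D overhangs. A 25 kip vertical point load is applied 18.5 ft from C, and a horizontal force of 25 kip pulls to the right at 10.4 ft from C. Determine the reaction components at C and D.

C_x = -25.00 kip, C_y = -5.629 kip, D_y = 30.63 kip

ΣM about C: D_y·15.1 − 25·18.5 = 0 → D_y = 462.5/15.1 = 30.6291 ≈ 30.63 kip.
ΣF_y = 0: C_y + 30.6291 − 25 = 0 → C_y = -5.629 kip.
ΣF_x = 0: C_x + 25 = 0 → C_x = -25.00 kip.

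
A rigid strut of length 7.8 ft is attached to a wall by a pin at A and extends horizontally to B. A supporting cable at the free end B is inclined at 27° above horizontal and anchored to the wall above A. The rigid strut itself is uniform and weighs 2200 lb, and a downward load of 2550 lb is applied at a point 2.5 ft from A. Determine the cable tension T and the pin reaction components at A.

T = 4223 lb, A_x = 3763 lb, A_y = 2833 lb

ΣM about A: T·sin27°·7.8 − 2200·3.9 − 2550·2.5 = 0 → T = 14955/(7.8·0.45399) = 4223.24 ≈ 4223 lb.
ΣF_x = 0: A_x − T·cos27° = 0 → A_x = 4223.24 × 0.891007 = 3763 lb.
ΣF_y = 0: A_y + T·sin27° − 2200 − 2550 = 0 → A_y = 4750 − 4223.24 × 0.45399 = 2833 lb.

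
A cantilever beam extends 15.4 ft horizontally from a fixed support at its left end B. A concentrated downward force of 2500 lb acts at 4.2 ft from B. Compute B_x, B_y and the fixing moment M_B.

B_x = 0, B_y = 2500 lb, M_B = 10500 lb·ft

ΣF_x = 0: B_x = 0.
ΣF_y = 0: B_y − 2500 = 0 → B_y = 2500 lb.
ΣM about B: M_B − 2500·4.2 = 0 → M_B = 10500 lb·ft.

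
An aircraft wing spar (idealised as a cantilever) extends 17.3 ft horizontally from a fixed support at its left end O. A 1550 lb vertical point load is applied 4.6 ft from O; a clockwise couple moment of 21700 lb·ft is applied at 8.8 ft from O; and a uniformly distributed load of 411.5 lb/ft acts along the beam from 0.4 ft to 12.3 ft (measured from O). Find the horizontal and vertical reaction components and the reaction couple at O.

Resultant of the distributed load: 411.5 × 11.9 = 4896.85 lb at 6.35 ft from O.
ΣF_x = 0: O_x = 0.
ΣF_y = 0: O_y − 1550 − 411.5·11.9 = 0 → O_y = 6447 lb.
ΣM about O: M_O − 1550·4.6 − 21700 − (411.5·11.9)·6.35 = 0 → M_O = 59920 lb·ft.

O_x = 0, O_y = 6447 lb, M_O = 59920 lb·ft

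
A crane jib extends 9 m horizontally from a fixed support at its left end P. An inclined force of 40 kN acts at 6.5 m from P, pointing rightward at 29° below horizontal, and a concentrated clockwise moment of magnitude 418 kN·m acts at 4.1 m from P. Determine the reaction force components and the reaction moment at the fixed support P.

P_x = -34.98 kN, P_y = 19.39 kN, M_P = 544.1 kN·m

ΣF_x = 0: P_x + 40·cos29° = 0 → P_x = -34.98 kN.
ΣF_y = 0: P_y − 40·sin29° = 0 → P_y = 19.39 kN.
ΣM about P: M_P − 40·sin29°·6.5 − 418 = 0 → M_P = 544.1 kN·m.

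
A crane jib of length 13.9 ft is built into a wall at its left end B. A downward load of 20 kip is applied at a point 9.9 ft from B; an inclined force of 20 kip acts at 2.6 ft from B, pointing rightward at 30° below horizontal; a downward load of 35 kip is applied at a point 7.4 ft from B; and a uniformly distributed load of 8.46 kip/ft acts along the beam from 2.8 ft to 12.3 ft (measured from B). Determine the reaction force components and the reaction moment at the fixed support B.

Resultant of the distributed load: 8.46 × 9.5 = 80.37 kip at 7.55 ft from B.
ΣF_x = 0: B_x + 20·cos30° = 0 → B_x = -17.32 kip.
ΣF_y = 0: B_y − 20 − 20·sin30° − 35 − 8.46·9.5 = 0 → B_y = 145.4 kip.
ΣM about B: M_B − 20·9.9 − 20·sin30°·2.6 − 35·7.4 − (8.46·9.5)·7.55 = 0 → M_B = 1090 kip·ft.

B_x = -17.32 kip, B_y = 145.4 kip, M_B = 1090 kip·ft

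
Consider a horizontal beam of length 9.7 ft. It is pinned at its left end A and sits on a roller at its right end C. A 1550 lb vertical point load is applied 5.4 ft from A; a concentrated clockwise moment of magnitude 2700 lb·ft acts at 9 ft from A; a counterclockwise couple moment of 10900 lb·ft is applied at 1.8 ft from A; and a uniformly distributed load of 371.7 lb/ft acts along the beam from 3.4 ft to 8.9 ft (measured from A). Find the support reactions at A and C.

A_x = 0, A_y = 2281 lb, C_y = 1314 lb

Resultant of the distributed load: 371.7 × 5.5 = 2044.35 lb at 6.15 ft from A.
Taking moments about A: C_y·9.7 − 1550·5.4 − 2700 + 10900 − (371.7·5.5)·6.15 = 0 → C_y = 12742.7525/9.7 = 1313.69 ≈ 1314 lb.
ΣF_y = 0: A_y + 1313.69 − 1550 − 371.7·5.5 = 0 → A_y = 2281 lb.
ΣF_x = 0: no horizontal applied forces, so A_x = 0.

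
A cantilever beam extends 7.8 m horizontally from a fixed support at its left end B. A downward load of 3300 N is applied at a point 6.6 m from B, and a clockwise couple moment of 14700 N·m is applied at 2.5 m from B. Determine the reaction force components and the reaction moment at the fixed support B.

ΣF_x = 0: B_x = 0.
ΣF_y = 0: B_y − 3300 = 0 → B_y = 3300 N.
ΣM about B: M_B − 3300·6.6 − 14700 = 0 → M_B = 36480 N·m.

B_x = 0, B_y = 3300 N, M_B = 36480 N·m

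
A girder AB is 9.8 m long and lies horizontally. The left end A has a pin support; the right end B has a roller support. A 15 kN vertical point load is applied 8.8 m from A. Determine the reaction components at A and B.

A_x = 0, A_y = 1.531 kN, B_y = 13.47 kN

Moments about A: B_y·9.8 − 15·8.8 = 0 → B_y = 132/9.8 = 13.4694 ≈ 13.47 kN.
ΣF_y = 0: A_y + 13.4694 − 15 = 0 → A_y = 1.531 kN.
ΣF_x = 0: no horizontal applied forces, so A_x = 0.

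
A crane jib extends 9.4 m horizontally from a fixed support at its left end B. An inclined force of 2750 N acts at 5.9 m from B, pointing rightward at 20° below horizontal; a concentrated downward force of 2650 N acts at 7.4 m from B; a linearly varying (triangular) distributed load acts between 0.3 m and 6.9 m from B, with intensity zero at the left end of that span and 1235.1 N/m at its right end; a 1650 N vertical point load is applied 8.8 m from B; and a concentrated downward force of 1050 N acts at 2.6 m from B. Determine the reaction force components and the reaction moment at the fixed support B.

B_x = -2584 N, B_y = 10370 N, M_B = 61570 N·m

Resultant of the triangular load: ½ × 1235.1 × 6.6 = 4075.83 N, acting at 4.7 m from B (one-third of the span from the peak).
ΣF_x = 0: B_x + 2750·cos20° = 0 → B_x = -2584 N.
ΣF_y = 0: B_y − 2750·sin20° − 2650 − ½·1235.1·6.6 − 1650 − 1050 = 0 → B_y = 10370 N.
ΣM about B: M_B − 2750·sin20°·5.9 − 2650·7.4 − (½·1235.1·6.6)·4.7 − 1650·8.8 − 1050·2.6 = 0 → M_B = 61570 N·m.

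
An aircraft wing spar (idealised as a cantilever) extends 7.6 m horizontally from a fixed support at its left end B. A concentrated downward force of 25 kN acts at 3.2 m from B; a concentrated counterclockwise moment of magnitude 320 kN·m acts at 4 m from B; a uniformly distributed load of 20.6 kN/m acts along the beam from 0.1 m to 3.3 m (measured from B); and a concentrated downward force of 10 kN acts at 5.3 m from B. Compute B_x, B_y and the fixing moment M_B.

B_x = 0, B_y = 100.9 kN, M_B = -74.94 kN·m

Resultant of the distributed load: 20.6 × 3.2 = 65.92 kN at 1.7 m from B.
ΣF_x = 0: B_x = 0.
ΣF_y = 0: B_y − 25 − 20.6·3.2 − 10 = 0 → B_y = 100.9 kN.
ΣM about B: M_B − 25·3.2 + 320 − (20.6·3.2)·1.7 − 10·5.3 = 0 → M_B = -74.94 kN·m.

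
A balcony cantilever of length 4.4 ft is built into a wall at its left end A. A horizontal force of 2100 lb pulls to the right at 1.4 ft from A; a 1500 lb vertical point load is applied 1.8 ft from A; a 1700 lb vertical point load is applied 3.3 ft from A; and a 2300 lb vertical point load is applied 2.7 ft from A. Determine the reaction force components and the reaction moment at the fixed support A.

ΣF_x = 0: A_x + 2100 = 0 → A_x = -2100 lb.
ΣF_y = 0: A_y − 1500 − 1700 − 2300 = 0 → A_y = 5500 lb.
ΣM about A: M_A − 1500·1.8 − 1700·3.3 − 2300·2.7 = 0 → M_A = 14520 lb·ft.

A_x = -2100 lb, A_y = 5500 lb, M_A = 14520 lb·ft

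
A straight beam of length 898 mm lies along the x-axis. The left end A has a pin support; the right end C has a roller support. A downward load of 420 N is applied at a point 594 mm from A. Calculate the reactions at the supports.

A_x = 0, A_y = 142.2 N, C_y = 277.8 N

Taking moments about A: C_y·898 − 420·594 = 0 → C_y = 249480/898 = 277.817 ≈ 277.8 N.
ΣF_y = 0: A_y + 277.817 − 420 = 0 → A_y = 142.2 N.
ΣF_x = 0: no horizontal applied forces, so A_x = 0.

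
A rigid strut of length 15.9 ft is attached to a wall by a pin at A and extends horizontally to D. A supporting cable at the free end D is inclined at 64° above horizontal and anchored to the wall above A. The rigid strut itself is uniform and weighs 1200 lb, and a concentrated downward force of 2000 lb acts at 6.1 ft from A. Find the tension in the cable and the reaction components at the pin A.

T = 1521 lb, A_x = 666.9 lb, A_y = 1833 lb

ΣM about A: T·sin64°·15.9 − 1200·7.95 − 2000·6.1 = 0 → T = 21740/(15.9·0.898794) = 1521.26 ≈ 1521 lb.
ΣF_x = 0: A_x − T·cos64° = 0 → A_x = 1521.26 × 0.438371 = 666.9 lb.
ΣF_y = 0: A_y + T·sin64° − 1200 − 2000 = 0 → A_y = 3200 − 1521.26 × 0.898794 = 1833 lb.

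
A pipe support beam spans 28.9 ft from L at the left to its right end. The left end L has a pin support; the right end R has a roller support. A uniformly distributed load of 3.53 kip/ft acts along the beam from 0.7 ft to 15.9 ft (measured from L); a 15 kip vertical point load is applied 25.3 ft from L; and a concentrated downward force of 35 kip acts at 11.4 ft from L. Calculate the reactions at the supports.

Resultant of the distributed load: 3.53 × 15.2 = 53.656 kip at 8.3 ft from L.
Moments about L: R_y·28.9 − (3.53·15.2)·8.3 − 15·25.3 − 35·11.4 = 0 → R_y = 1223.8448/28.9 = 42.3476 ≈ 42.35 kip.
ΣF_y = 0: L_y + 42.3476 − 3.53·15.2 − 15 − 35 = 0 → L_y = 61.31 kip.
ΣF_x = 0: no horizontal applied forces, so L_x = 0.

L_x = 0, L_y = 61.31 kip, R_y = 42.35 kip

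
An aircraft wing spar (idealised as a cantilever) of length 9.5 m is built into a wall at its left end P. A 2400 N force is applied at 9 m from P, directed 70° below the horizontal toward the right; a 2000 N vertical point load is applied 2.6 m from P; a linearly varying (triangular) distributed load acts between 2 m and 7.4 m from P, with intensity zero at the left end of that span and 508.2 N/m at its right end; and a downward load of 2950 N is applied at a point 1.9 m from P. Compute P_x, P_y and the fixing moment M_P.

P_x = -820.8 N, P_y = 8577 N, M_P = 38790 N·m

Resultant of the triangular load: ½ × 508.2 × 5.4 = 1372.14 N, acting at 5.6 m from P (one-third of the span from the peak).
ΣF_x = 0: P_x + 2400·cos70° = 0 → P_x = -820.8 N.
ΣF_y = 0: P_y − 2400·sin70° − 2000 − ½·508.2·5.4 − 2950 = 0 → P_y = 8577 N.
ΣM about P: M_P − 2400·sin70°·9 − 2000·2.6 − (½·508.2·5.4)·5.6 − 2950·1.9 = 0 → M_P = 38790 N·m.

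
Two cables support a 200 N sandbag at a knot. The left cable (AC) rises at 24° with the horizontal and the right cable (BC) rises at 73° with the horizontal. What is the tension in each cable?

ΣF_x = 0: −T_AC·cos24° + T_BC·cos73° = 0 → T_BC = 3.1246·T_AC.
ΣF_y = 0: T_AC·sin24° + T_BC·sin73° = 200.
Substitute: T_AC·(0.406737 + 3.1246·0.956305) = 200 → T_AC = 58.9135 ≈ 58.91 N.
Then T_BC = 3.1246 × 58.9135 = 184.1 N.

T_AC = 58.91 N, T_BC = 184.1 N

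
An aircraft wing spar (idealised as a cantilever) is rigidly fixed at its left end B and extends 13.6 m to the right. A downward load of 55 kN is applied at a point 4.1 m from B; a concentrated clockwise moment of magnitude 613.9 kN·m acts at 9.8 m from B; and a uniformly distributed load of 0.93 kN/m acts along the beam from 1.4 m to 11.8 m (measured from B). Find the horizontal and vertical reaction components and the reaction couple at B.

B_x = 0, B_y = 64.67 kN, M_B = 903.2 kN·m

Resultant of the distributed load: 0.93 × 10.4 = 9.672 kN at 6.6 m from B.
ΣF_x = 0: B_x = 0.
ΣF_y = 0: B_y − 55 − 0.93·10.4 = 0 → B_y = 64.67 kN.
ΣM about B: M_B − 55·4.1 − 613.9 − (0.93·10.4)·6.6 = 0 → M_B = 903.2 kN·m.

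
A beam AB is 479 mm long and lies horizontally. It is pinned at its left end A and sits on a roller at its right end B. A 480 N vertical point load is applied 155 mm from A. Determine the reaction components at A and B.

ΣM about A: B_y·479 − 480·155 = 0 → B_y = 74400/479 = 155.324 ≈ 155.3 N.
ΣF_y = 0: A_y + 155.324 − 480 = 0 → A_y = 324.7 N.
ΣF_x = 0: no horizontal applied forces, so A_x = 0.

A_x = 0, A_y = 324.7 N, B_y = 155.3 N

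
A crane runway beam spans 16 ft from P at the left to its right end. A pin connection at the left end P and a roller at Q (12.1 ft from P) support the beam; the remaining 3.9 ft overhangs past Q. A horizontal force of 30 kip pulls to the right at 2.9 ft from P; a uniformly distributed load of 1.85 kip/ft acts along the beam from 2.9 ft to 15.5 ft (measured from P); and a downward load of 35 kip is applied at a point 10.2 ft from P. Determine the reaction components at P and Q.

P_x = -30.00 kip, P_y = 11.08 kip, Q_y = 47.23 kip

Resultant of the distributed load: 1.85 × 12.6 = 23.31 kip at 9.2 ft from P.
Moments about P: Q_y·12.1 − (1.85·12.6)·9.2 − 35·10.2 = 0 → Q_y = 571.452/12.1 = 47.2274 ≈ 47.23 kip.
ΣF_y = 0: P_y + 47.2274 − 1.85·12.6 − 35 = 0 → P_y = 11.08 kip.
ΣF_x = 0: P_x + 30 = 0 → P_x = -30.00 kip.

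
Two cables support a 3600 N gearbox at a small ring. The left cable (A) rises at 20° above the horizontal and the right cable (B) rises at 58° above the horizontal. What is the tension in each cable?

ΣF_x = 0: −T_A·cos20° + T_B·cos58° = 0 → T_B = 1.77328·T_A.
ΣF_y = 0: T_A·sin20° + T_B·sin58° = 3600.
Substitute: T_A·(0.34202 + 1.77328·0.848048) = 3600 → T_A = 1950.32 ≈ 1950 N.
Then T_B = 1.77328 × 1950.32 = 3458 N.

T_A = 1950 N, T_B = 3458 N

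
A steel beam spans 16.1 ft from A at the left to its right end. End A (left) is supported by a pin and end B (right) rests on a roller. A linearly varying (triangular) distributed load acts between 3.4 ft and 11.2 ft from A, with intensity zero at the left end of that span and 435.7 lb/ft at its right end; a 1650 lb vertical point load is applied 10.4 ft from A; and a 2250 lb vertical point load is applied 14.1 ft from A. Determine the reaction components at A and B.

Resultant of the triangular load: ½ × 435.7 × 7.8 = 1699.23 lb, acting at 8.6 ft from A (one-third of the span from the peak).
ΣM about A: B_y·16.1 − (½·435.7·7.8)·8.6 − 1650·10.4 − 2250·14.1 = 0 → B_y = 63498.378/16.1 = 3944 lb.
ΣF_y = 0: A_y + 3944 − ½·435.7·7.8 − 1650 − 2250 = 0 → A_y = 1655 lb.
ΣF_x = 0: no horizontal applied forces, so A_x = 0.

A_x = 0, A_y = 1655 lb, B_y = 3944 lb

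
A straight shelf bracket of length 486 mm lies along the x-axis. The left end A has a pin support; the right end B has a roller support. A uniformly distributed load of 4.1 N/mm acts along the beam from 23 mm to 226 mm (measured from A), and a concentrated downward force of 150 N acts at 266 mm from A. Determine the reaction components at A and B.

A_x = 0, A_y = 687.0 N, B_y = 295.3 N

Resultant of the distributed load: 4.1 × 203 = 832.3 N at 124.5 mm from A.
ΣM about A: B_y·486 − (4.1·203)·124.5 − 150·266 = 0 → B_y = 143521.35/486 = 295.311 ≈ 295.3 N.
ΣF_y = 0: A_y + 295.311 − 4.1·203 − 150 = 0 → A_y = 687.0 N.
ΣF_x = 0: no horizontal applied forces, so A_x = 0.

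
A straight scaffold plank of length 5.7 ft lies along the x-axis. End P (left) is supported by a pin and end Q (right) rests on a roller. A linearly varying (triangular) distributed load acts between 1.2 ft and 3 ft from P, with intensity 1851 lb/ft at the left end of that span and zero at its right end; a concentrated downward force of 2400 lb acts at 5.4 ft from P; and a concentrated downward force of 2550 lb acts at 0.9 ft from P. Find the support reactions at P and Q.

P_x = 0, P_y = 3414 lb, Q_y = 3202 lb

Resultant of the triangular load: ½ × 1851 × 1.8 = 1665.9 lb, acting at 1.8 ft from P (one-third of the span from the peak).
Taking moments about P: Q_y·5.7 − (½·1851·1.8)·1.8 − 2400·5.4 − 2550·0.9 = 0 → Q_y = 18253.62/5.7 = 3202.39 ≈ 3202 lb.
ΣF_y = 0: P_y + 3202.39 − ½·1851·1.8 − 2400 − 2550 = 0 → P_y = 3414 lb.
ΣF_x = 0: no horizontal applied forces, so P_x = 0.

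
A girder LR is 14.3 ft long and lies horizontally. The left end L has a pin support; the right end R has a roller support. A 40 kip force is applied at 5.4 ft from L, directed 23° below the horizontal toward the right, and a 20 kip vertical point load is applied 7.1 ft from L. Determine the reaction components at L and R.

L_x = -36.82 kip, L_y = 19.80 kip, R_y = 15.83 kip

Moments about L: R_y·14.3 − 40·sin23°·5.4 − 20·7.1 = 0 → R_y = 226.398/14.3 = 15.832 ≈ 15.83 kip.
ΣF_y = 0: L_y + 15.832 − 40·sin23° − 20 = 0 → L_y = 19.80 kip.
ΣF_x = 0: L_x + 40·cos23° = 0 → L_x = -36.82 kip.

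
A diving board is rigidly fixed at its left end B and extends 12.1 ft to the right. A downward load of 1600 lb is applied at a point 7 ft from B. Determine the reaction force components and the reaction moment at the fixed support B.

B_x = 0, B_y = 1600 lb, M_B = 11200 lb·ft

ΣF_x = 0: B_x = 0.
ΣF_y = 0: B_y − 1600 = 0 → B_y = 1600 lb.
ΣM about B: M_B − 1600·7 = 0 → M_B = 11200 lb·ft.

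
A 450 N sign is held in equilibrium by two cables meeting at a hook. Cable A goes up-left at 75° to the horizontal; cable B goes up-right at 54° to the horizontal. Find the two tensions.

T_A = 340.4 N, T_B = 149.9 N

ΣF_x = 0: −T_A·cos75° + T_B·cos54° = 0 → T_B = 0.440329·T_A.
ΣF_y = 0: T_A·sin75° + T_B·sin54° = 450.
Substitute: T_A·(0.965926 + 0.440329·0.809017) = 450 → T_A = 340.352 ≈ 340.4 N.
Then T_B = 0.440329 × 340.352 = 149.9 N.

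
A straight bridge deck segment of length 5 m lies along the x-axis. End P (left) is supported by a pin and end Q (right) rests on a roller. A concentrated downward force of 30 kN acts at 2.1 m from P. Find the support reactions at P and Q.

ΣM about P: Q_y·5 − 30·2.1 = 0 → Q_y = 63/5 = 12.60 kN.
ΣF_y = 0: P_y + 12.6 − 30 = 0 → P_y = 17.40 kN.
ΣF_x = 0: no horizontal applied forces, so P_x = 0.

P_x = 0, P_y = 17.40 kN, Q_y = 12.60 kN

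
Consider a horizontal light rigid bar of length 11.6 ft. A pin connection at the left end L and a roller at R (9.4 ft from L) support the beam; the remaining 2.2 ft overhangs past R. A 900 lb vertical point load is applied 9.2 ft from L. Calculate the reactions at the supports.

Taking moments about L: R_y·9.4 − 900·9.2 = 0 → R_y = 8280/9.4 = 880.851 ≈ 880.9 lb.
ΣF_y = 0: L_y + 880.851 − 900 = 0 → L_y = 19.15 lb.
ΣF_x = 0: no horizontal applied forces, so L_x = 0.

L_x = 0, L_y = 19.15 lb, R_y = 880.9 lb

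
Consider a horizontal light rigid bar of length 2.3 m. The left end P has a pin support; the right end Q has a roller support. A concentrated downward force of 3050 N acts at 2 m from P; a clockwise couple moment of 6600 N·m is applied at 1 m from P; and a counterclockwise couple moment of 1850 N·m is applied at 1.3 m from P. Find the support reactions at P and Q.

P_x = 0, P_y = -1667 N, Q_y = 4717 N

Moments about P: Q_y·2.3 − 3050·2 − 6600 + 1850 = 0 → Q_y = 10850/2.3 = 4717.39 ≈ 4717 N.
ΣF_y = 0: P_y + 4717.39 − 3050 = 0 → P_y = -1667 N.
ΣF_x = 0: no horizontal applied forces, so P_x = 0.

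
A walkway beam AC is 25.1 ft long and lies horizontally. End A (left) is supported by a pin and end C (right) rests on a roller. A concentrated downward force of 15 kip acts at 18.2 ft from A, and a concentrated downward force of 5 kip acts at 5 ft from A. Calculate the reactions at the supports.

A_x = 0, A_y = 8.127 kip, C_y = 11.87 kip

Moments about A: C_y·25.1 − 15·18.2 − 5·5 = 0 → C_y = 298/25.1 = 11.8725 ≈ 11.87 kip.
ΣF_y = 0: A_y + 11.8725 − 15 − 5 = 0 → A_y = 8.127 kip.
ΣF_x = 0: no horizontal applied forces, so A_x = 0.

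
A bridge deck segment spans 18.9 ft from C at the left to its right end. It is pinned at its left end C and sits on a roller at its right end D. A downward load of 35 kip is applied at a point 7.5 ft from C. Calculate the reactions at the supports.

Moments about C: D_y·18.9 − 35·7.5 = 0 → D_y = 262.5/18.9 = 13.8889 ≈ 13.89 kip.
ΣF_y = 0: C_y + 13.8889 − 35 = 0 → C_y = 21.11 kip.
ΣF_x = 0: no horizontal applied forces, so C_x = 0.

C_x = 0, C_y = 21.11 kip, D_y = 13.89 kip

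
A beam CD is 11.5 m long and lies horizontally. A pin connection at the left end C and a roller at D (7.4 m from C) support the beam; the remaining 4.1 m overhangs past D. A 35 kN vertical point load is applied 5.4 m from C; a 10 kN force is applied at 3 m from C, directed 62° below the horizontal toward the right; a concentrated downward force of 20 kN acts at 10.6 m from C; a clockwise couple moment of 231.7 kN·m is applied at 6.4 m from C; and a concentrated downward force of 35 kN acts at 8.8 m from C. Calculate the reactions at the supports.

ΣM about C: D_y·7.4 − 35·5.4 − 10·sin62°·3 − 20·10.6 − 231.7 − 35·8.8 = 0 → D_y = 967.188/7.4 = 130.701 ≈ 130.7 kN.
ΣF_y = 0: C_y + 130.701 − 35 − 10·sin62° − 20 − 35 = 0 → C_y = -31.87 kN.
ΣF_x = 0: C_x + 10·cos62° = 0 → C_x = -4.695 kN.

C_x = -4.695 kN, C_y = -31.87 kN, D_y = 130.7 kN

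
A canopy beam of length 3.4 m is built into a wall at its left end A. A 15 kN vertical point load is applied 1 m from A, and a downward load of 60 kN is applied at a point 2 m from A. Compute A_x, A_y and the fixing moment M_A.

A_x = 0, A_y = 75.00 kN, M_A = 135.0 kN·m

ΣF_x = 0: A_x = 0.
ΣF_y = 0: A_y − 15 − 60 = 0 → A_y = 75.00 kN.
ΣM about A: M_A − 15·1 − 60·2 = 0 → M_A = 135.0 kN·m.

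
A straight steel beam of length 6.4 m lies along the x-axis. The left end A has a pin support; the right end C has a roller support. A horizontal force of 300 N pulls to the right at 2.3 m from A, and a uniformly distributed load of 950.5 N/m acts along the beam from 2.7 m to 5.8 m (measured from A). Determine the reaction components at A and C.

Resultant of the distributed load: 950.5 × 3.1 = 2946.55 N at 4.25 m from A.
Moments about A: C_y·6.4 − (950.5·3.1)·4.25 = 0 → C_y = 12522.8375/6.4 = 1956.69 ≈ 1957 N.
ΣF_y = 0: A_y + 1956.69 − 950.5·3.1 = 0 → A_y = 989.9 N.
ΣF_x = 0: A_x + 300 = 0 → A_x = -300.0 N.

A_x = -300.0 N, A_y = 989.9 N, C_y = 1957 N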